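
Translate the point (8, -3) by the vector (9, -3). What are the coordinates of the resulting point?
(17, -6)

Translation by (9, -3):
x' = 8 + 9 = 17
y' = -3 + -3 = -6
Homogeneous matrix: [[1, 0, 9], [0, 1, -3], [0, 0, 1]]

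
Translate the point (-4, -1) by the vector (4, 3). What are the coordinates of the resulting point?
(0, 2)

Translation by (4, 3):
x' = -4 + 4 = 0
y' = -1 + 3 = 2
Homogeneous matrix: [[1, 0, 4], [0, 1, 3], [0, 0, 1]]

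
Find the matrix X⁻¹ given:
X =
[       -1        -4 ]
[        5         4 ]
det(X) = 16
X⁻¹ =
[      1/4       1/4 ]
[    -5/16     -1/16 ]

For a 2×2 matrix X = [[a, b], [c, d]] with det(X) ≠ 0, X⁻¹ = (1/det(X)) * [[d, -b], [-c, a]].
det(X) = (-1)*(4) - (-4)*(5) = -4 + 20 = 16.
X⁻¹ = (1/16) * [[4, 4], [-5, -1]].
Dividing each entry by 16 and reducing:
X⁻¹ =
[      1/4       1/4 ]
[    -5/16     -1/16 ]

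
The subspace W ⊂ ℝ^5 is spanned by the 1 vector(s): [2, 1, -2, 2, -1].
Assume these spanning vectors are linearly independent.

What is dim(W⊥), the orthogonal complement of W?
dim(W⊥) = 4

For any subspace W of ℝ^n, dim(W) + dim(W⊥) = n (the whole-space dimension).
Here the given 1 vectors are linearly independent, so dim(W) = 1.
Thus dim(W⊥) = n - dim(W) = 5 - 1 = 4.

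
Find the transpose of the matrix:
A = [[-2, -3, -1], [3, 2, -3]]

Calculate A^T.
[[-2, 3], [-3, 2], [-1, -3]]

The transpose sends entry (i,j) to (j,i); rows become columns.
Row 0 of A: [-2, -3, -1] -> column 0 of A^T.
Row 1 of A: [3, 2, -3] -> column 1 of A^T.
A^T = [[-2, 3], [-3, 2], [-1, -3]]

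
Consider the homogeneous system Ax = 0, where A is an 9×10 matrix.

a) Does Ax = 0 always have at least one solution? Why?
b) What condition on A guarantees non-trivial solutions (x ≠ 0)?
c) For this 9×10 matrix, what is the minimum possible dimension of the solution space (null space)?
a) Yes, x = 0 is always a solution. b) When A has linearly dependent columns (rank < n). c) Minimum nullity = 1.

a) x = 0 satisfies A·0 = 0, so the zero vector is always a solution.
b) Non-trivial solutions exist iff the columns of A are linearly dependent, equivalently rank(A) < n (the number of columns).
c) By rank-nullity, rank(A) + nullity(A) = n = 10. Since A has only 9 rows, rank(A) ≤ 9, so nullity(A) ≥ 10 - 9 = 1.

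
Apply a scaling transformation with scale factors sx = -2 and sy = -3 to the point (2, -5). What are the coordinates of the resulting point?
(-4, 15)

Scaling matrix:
[[-2, 0], [0, -3]]
Result: (2 × -2, -5 × -3) = (-4, 15)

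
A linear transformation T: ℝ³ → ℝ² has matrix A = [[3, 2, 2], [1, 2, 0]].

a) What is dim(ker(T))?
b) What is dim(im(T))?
dim(ker) = 1, dim(im) = 2

The two rows are not scalar multiples of one another (no single k satisfies row 2 = k × row 1), so they are linearly independent.
Thus rank(A) = 2.
dim(im(T)) = rank(A) = 2.
By the rank-nullity theorem applied to T: ℝ³ → ℝ², rank(A) + nullity(A) = 3 (the domain dimension), so dim(ker(T)) = 3 - 2 = 1.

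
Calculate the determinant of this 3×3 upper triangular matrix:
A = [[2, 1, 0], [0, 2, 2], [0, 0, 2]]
8

The determinant of a triangular matrix is the product of its diagonal entries (the off-diagonal entries above the diagonal do not affect it).
det(A) = (2) * (2) * (2) = 8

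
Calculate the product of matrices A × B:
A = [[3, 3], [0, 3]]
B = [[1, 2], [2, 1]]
[[9, 9], [6, 3]]

Matrix multiplication:
C[0][0] = 3×1 + 3×2 = 9
C[0][1] = 3×2 + 3×1 = 9
C[1][0] = 0×1 + 3×2 = 6
C[1][1] = 0×2 + 3×1 = 3
Result: [[9, 9], [6, 3]]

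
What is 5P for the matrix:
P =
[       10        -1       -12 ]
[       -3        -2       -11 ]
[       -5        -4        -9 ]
5P =
[       50        -5       -60 ]
[      -15       -10       -55 ]
[      -25       -20       -45 ]

Scalar multiplication is elementwise: (5P)[i][j] = 5 * P[i][j].
  (5P)[0][0] = 5 * (10) = 50
  (5P)[0][1] = 5 * (-1) = -5
  (5P)[0][2] = 5 * (-12) = -60
  (5P)[1][0] = 5 * (-3) = -15
  (5P)[1][1] = 5 * (-2) = -10
  (5P)[1][2] = 5 * (-11) = -55
  (5P)[2][0] = 5 * (-5) = -25
  (5P)[2][1] = 5 * (-4) = -20
  (5P)[2][2] = 5 * (-9) = -45
5P =
[       50        -5       -60 ]
[      -15       -10       -55 ]
[      -25       -20       -45 ]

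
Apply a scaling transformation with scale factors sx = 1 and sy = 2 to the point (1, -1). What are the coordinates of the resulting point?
(1, -2)

Scaling matrix:
[[1, 0], [0, 2]]
Result: (1 × 1, -1 × 2) = (1, -2)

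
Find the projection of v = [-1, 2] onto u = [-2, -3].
[8/13, 12/13]

The projection of v onto u is proj_u(v) = ((v·u) / (u·u)) · u.
v·u = (-1)*(-2) + (2)*(-3) = -4.
u·u = (-2)*(-2) + (-3)*(-3) = 13.
coefficient = -4 / 13 = -4/13.
proj_u(v) = -4/13 · [-2, -3] = [8/13, 12/13].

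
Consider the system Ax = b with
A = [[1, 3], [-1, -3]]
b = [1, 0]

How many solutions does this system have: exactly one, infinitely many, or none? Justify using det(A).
No solution

det(A) = (1)*(-3) - (3)*(-1) = 0, so A is singular.
The column space of A is span(column 1) = span([1, -1]).
b = [1, 0] is not a scalar multiple of column 1, so b ∉ column space and the system is inconsistent — no solution.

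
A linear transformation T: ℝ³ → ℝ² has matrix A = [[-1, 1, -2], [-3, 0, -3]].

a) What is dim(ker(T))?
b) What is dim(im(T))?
dim(ker) = 1, dim(im) = 2

The two rows are not scalar multiples of one another (no single k satisfies row 2 = k × row 1), so they are linearly independent.
Thus rank(A) = 2.
dim(im(T)) = rank(A) = 2.
By the rank-nullity theorem applied to T: ℝ³ → ℝ², rank(A) + nullity(A) = 3 (the domain dimension), so dim(ker(T)) = 3 - 2 = 1.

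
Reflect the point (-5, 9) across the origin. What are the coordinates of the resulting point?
(5, -9)

Reflection across origin: (-5, 9) → (5, -9)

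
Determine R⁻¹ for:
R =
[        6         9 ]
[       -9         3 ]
det(R) = 99
R⁻¹ =
[     1/33     -1/11 ]
[     1/11      2/33 ]

For a 2×2 matrix R = [[a, b], [c, d]] with det(R) ≠ 0, R⁻¹ = (1/det(R)) * [[d, -b], [-c, a]].
det(R) = (6)*(3) - (9)*(-9) = 18 + 81 = 99.
R⁻¹ = (1/99) * [[3, -9], [9, 6]].
Dividing each entry by 99 and reducing:
R⁻¹ =
[     1/33     -1/11 ]
[     1/11      2/33 ]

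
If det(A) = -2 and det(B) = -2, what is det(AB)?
4

Use the multiplicative property of determinants: det(AB) = det(A)*det(B).
det(AB) = (-2)*(-2) = 4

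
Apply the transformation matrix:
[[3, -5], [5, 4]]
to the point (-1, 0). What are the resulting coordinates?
(-3, -5)

Matrix multiplication:
[[3, -5], [5, 4]] × [-1, 0]ᵀ
= [3×-1 + -5×0, 5×-1 + 4×0]ᵀ
= [-3.0000, -5.0000]ᵀ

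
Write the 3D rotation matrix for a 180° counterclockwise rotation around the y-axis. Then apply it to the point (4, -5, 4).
R = [[-1, 0, 0], [0, 1, 0], [0, 0, -1]]; R·(4, -5, 4) = (-4, -5, -4)

Rotation matrix for 180° around y-axis:
cos(180°) = -1, sin(180°) = 0
R = [[-1, 0, 0], [0, 1, 0], [0, 0, -1]]
Apply to (4, -5, 4): R·[4, -5, 4]ᵀ = (-4, -5, -4)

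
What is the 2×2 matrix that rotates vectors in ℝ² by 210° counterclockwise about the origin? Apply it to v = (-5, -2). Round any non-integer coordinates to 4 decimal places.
R = [[-√3/2, 1/2], [-1/2, -√3/2]]; R·v = (3.3301, 4.2321)

A counterclockwise rotation by angle θ in ℝ² has matrix R(θ) = [[cos θ, -sin θ], [sin θ, cos θ]].
For θ = 210°: cos θ = -√3/2, sin θ = -1/2.
R(210°) = [[-√3/2, 1/2], [-1/2, -√3/2]].
R·v = [-√3/2·-5 + (1/2)·-2, -1/2·-5 + -√3/2·-2] = (3.3301, 4.2321).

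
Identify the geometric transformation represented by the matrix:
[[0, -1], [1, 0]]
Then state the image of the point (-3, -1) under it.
rotation by 90° counterclockwise; image of (-3, -1) is (1, -3)

This matches the form [[cos θ, -sin θ], [sin θ, cos θ]] of a rotation matrix; reading off cos θ and sin θ gives the angle.
The matrix [[0, -1], [1, 0]] represents: rotation by 90° counterclockwise.
Applying it to (-3, -1): [0·-3 + -1·-1, 1·-3 + 0·-1] = (1, -3).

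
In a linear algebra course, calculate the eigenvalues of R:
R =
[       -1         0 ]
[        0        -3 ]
λ = -3, -1

Solve det(R - λI) = 0. For a 2×2 matrix the characteristic equation is λ² - (trace)λ + det = 0.
trace(R) = a + d = -1 - 3 = -4.
det(R) = a*d - b*c = (-1)*(-3) - (0)*(0) = 3 - 0 = 3.
Characteristic equation: λ² - (-4)λ + (3) = 0.
Discriminant = (-4)² - 4*(3) = 16 - 12 = 4.
λ = (-4 ± √4) / 2 = (-4 ± 2) / 2 = -3, -1.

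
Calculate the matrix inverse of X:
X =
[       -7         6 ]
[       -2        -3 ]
det(X) = 33
X⁻¹ =
[    -1/11     -2/11 ]
[     2/33     -7/33 ]

For a 2×2 matrix X = [[a, b], [c, d]] with det(X) ≠ 0, X⁻¹ = (1/det(X)) * [[d, -b], [-c, a]].
det(X) = (-7)*(-3) - (6)*(-2) = 21 + 12 = 33.
X⁻¹ = (1/33) * [[-3, -6], [2, -7]].
Dividing each entry by 33 and reducing:
X⁻¹ =
[    -1/11     -2/11 ]
[     2/33     -7/33 ]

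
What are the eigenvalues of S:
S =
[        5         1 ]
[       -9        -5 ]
λ = -4, 4

Solve det(S - λI) = 0. For a 2×2 matrix the characteristic equation is λ² - (trace)λ + det = 0.
trace(S) = a + d = 5 - 5 = 0.
det(S) = a*d - b*c = (5)*(-5) - (1)*(-9) = -25 + 9 = -16.
Characteristic equation: λ² - (0)λ + (-16) = 0.
Discriminant = (0)² - 4*(-16) = 0 + 64 = 64.
λ = (0 ± √64) / 2 = (0 ± 8) / 2 = -4, 4.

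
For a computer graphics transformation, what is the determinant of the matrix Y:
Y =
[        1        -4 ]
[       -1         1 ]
det(Y) = -3

For a 2×2 matrix [[a, b], [c, d]], det = a*d - b*c.
det(Y) = (1)*(1) - (-4)*(-1) = 1 - 4 = -3.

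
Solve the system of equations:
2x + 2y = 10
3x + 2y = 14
x = 4, y = 1

Use elimination (row reduction):
Equation 1: 2x + 2y = 10.
Equation 2: 3x + 2y = 14.
Multiply Eq1 by 3 and Eq2 by 2: 6x + 6y = 30;  6x + 4y = 28.
Subtract: (-2)y = -2, so y = 1.
Back-substitute into Eq1: 2x + 2*(1) = 10, so x = 4.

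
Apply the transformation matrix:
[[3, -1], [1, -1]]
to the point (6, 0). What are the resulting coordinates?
(18, 6)

Matrix multiplication:
[[3, -1], [1, -1]] × [6, 0]ᵀ
= [3×6 + -1×0, 1×6 + -1×0]ᵀ
= [18.0000, 6.0000]ᵀ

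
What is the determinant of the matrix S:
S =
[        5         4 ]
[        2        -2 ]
det(S) = -18

For a 2×2 matrix [[a, b], [c, d]], det = a*d - b*c.
det(S) = (5)*(-2) - (4)*(2) = -10 - 8 = -18.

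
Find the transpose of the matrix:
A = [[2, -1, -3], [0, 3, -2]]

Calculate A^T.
[[2, 0], [-1, 3], [-3, -2]]

The transpose sends entry (i,j) to (j,i); rows become columns.
Row 0 of A: [2, -1, -3] -> column 0 of A^T.
Row 1 of A: [0, 3, -2] -> column 1 of A^T.
A^T = [[2, 0], [-1, 3], [-3, -2]]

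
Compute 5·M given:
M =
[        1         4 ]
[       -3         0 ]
5M =
[        5        20 ]
[      -15         0 ]

Scalar multiplication is elementwise: (5M)[i][j] = 5 * M[i][j].
  (5M)[0][0] = 5 * (1) = 5
  (5M)[0][1] = 5 * (4) = 20
  (5M)[1][0] = 5 * (-3) = -15
  (5M)[1][1] = 5 * (0) = 0
5M =
[        5        20 ]
[      -15         0 ]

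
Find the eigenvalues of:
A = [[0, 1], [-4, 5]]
λ = 1, 4

Solve det(A - λI) = 0. For a 2×2 matrix this is λ² - (trace)λ + det = 0.
trace(A) = 0 + 5 = 5.
det(A) = (0)*(5) - (1)*(-4) = 0 + 4 = 4.
Characteristic equation: λ² - (5)λ + (4) = 0.
Discriminant: (5)² - 4*(4) = 25 - 16 = 9.
Roots: λ = (5 ± √9) / 2 = 1, 4.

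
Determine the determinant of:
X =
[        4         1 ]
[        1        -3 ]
det(X) = -13

For a 2×2 matrix [[a, b], [c, d]], det = a*d - b*c.
det(X) = (4)*(-3) - (1)*(1) = -12 - 1 = -13.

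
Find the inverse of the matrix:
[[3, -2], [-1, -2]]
[[1/4, -1/4], [-1/8, -3/8]]

For [[a,b],[c,d]], inverse = (1/det)·[[d,-b],[-c,a]]
det = 3·-2 - -2·-1 = -8
Inverse = (1/-8)·[[-2, 2], [1, 3]]
        = [[1/4, -1/4], [-1/8, -3/8]]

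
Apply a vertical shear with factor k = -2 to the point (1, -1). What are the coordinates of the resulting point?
(1, -3)

Shear matrix for vertical shear with factor k = -2:
[[1, 0], [-2, 1]]
Result: (1, -1) → (1, -3)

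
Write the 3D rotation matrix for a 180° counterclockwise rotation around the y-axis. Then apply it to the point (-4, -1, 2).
R = [[-1, 0, 0], [0, 1, 0], [0, 0, -1]]; R·(-4, -1, 2) = (4, -1, -2)

Rotation matrix for 180° around y-axis:
cos(180°) = -1, sin(180°) = 0
R = [[-1, 0, 0], [0, 1, 0], [0, 0, -1]]
Apply to (-4, -1, 2): R·[-4, -1, 2]ᵀ = (4, -1, -2)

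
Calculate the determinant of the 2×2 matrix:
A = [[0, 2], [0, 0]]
0

For A = [[a, b], [c, d]], det(A) = a*d - b*c.
det(A) = (0)*(0) - (2)*(0) = 0 - 0 = 0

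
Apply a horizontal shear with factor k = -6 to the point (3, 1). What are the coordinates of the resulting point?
(-3, 1)

Shear matrix for horizontal shear with factor k = -6:
[[1, -6], [0, 1]]
Result: (3, 1) → (-3, 1)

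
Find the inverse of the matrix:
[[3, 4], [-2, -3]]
[[3, 4], [-2, -3]]

For [[a,b],[c,d]], inverse = (1/det)·[[d,-b],[-c,a]]
det = 3·-3 - 4·-2 = -1
Inverse = (1/-1)·[[-3, -4], [2, 3]]
        = [[3, 4], [-2, -3]]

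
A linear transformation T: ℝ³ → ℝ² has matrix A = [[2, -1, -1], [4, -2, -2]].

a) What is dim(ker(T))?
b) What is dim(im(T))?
dim(ker) = 2, dim(im) = 1

Observe that row 2 = 2 × row 1 (so the rows are linearly dependent).
Thus rank(A) = 1 (only one linearly independent row).
dim(im(T)) = rank(A) = 1.
By the rank-nullity theorem applied to T: ℝ³ → ℝ², rank(A) + nullity(A) = 3 (the domain dimension), so dim(ker(T)) = 3 - 1 = 2.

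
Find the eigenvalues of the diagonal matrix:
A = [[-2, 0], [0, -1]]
λ₁ = -2, λ₂ = -1

The characteristic polynomial of A is det(A - λI) = (-2 - λ)(-1 - λ) = 0.
The roots are λ = -2 and λ = -1, so the eigenvalues are the diagonal entries.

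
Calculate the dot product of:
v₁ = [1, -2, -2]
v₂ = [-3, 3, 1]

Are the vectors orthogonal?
-11, No

The dot product is the sum of products of corresponding components.
v₁·v₂ = (1)*(-3) + (-2)*(3) + (-2)*(1) = -3 - 6 - 2 = -11.
Two vectors are orthogonal iff their dot product is 0; here the dot product is -11, so the vectors are not orthogonal.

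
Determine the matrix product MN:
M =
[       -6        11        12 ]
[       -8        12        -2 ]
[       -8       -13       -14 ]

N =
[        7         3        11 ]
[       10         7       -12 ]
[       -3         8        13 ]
MN =
[       32       155       -42 ]
[       70        44      -258 ]
[     -144      -227      -114 ]

Matrix multiplication: (MN)[i][j] = sum over k of M[i][k] * N[k][j].
  (MN)[0][0] = (-6)*(7) + (11)*(10) + (12)*(-3) = 32
  (MN)[0][1] = (-6)*(3) + (11)*(7) + (12)*(8) = 155
  (MN)[0][2] = (-6)*(11) + (11)*(-12) + (12)*(13) = -42
  (MN)[1][0] = (-8)*(7) + (12)*(10) + (-2)*(-3) = 70
  (MN)[1][1] = (-8)*(3) + (12)*(7) + (-2)*(8) = 44
  (MN)[1][2] = (-8)*(11) + (12)*(-12) + (-2)*(13) = -258
  (MN)[2][0] = (-8)*(7) + (-13)*(10) + (-14)*(-3) = -144
  (MN)[2][1] = (-8)*(3) + (-13)*(7) + (-14)*(8) = -227
  (MN)[2][2] = (-8)*(11) + (-13)*(-12) + (-14)*(13) = -114
MN =
[       32       155       -42 ]
[       70        44      -258 ]
[     -144      -227      -114 ]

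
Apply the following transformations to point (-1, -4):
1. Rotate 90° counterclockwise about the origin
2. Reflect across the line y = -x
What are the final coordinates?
(1, -4)

Step 1: Rotate 90° → (4, -1)
Step 2: Reflect across the line y = -x → (1, -4)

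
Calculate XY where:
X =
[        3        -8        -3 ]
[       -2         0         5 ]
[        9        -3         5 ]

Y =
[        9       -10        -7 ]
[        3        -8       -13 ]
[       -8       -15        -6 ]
XY =
[       27        79       101 ]
[      -58       -55       -16 ]
[       32      -141       -54 ]

Matrix multiplication: (XY)[i][j] = sum over k of X[i][k] * Y[k][j].
  (XY)[0][0] = (3)*(9) + (-8)*(3) + (-3)*(-8) = 27
  (XY)[0][1] = (3)*(-10) + (-8)*(-8) + (-3)*(-15) = 79
  (XY)[0][2] = (3)*(-7) + (-8)*(-13) + (-3)*(-6) = 101
  (XY)[1][0] = (-2)*(9) + (0)*(3) + (5)*(-8) = -58
  (XY)[1][1] = (-2)*(-10) + (0)*(-8) + (5)*(-15) = -55
  (XY)[1][2] = (-2)*(-7) + (0)*(-13) + (5)*(-6) = -16
  (XY)[2][0] = (9)*(9) + (-3)*(3) + (5)*(-8) = 32
  (XY)[2][1] = (9)*(-10) + (-3)*(-8) + (5)*(-15) = -141
  (XY)[2][2] = (9)*(-7) + (-3)*(-13) + (5)*(-6) = -54
XY =
[       27        79       101 ]
[      -58       -55       -16 ]
[       32      -141       -54 ]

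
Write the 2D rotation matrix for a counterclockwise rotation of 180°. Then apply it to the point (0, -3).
R = [[-1, 0], [0, -1]]; R·(0, -3) = (0, 3)

Rotation matrix formula: R(θ) = [[cos θ, -sin θ], [sin θ, cos θ]]
For θ = 180°:
cos(180°) = -1
sin(180°) = 0
R = [[-1, 0], [0, -1]]
Apply to (0, -3): [-1·0 + (0)·-3, 0·0 + -1·-3] = (0, 3)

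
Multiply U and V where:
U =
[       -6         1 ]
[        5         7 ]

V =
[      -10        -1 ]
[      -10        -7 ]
UV =
[       50        -1 ]
[     -120       -54 ]

Matrix multiplication: (UV)[i][j] = sum over k of U[i][k] * V[k][j].
  (UV)[0][0] = (-6)*(-10) + (1)*(-10) = 50
  (UV)[0][1] = (-6)*(-1) + (1)*(-7) = -1
  (UV)[1][0] = (5)*(-10) + (7)*(-10) = -120
  (UV)[1][1] = (5)*(-1) + (7)*(-7) = -54
UV =
[       50        -1 ]
[     -120       -54 ]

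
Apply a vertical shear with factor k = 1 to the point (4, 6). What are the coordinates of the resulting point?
(4, 10)

Shear matrix for vertical shear with factor k = 1:
[[1, 0], [1, 1]]
Result: (4, 6) → (4, 10)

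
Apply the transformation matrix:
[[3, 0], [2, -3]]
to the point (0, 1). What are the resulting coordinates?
(0, -3)

Matrix multiplication:
[[3, 0], [2, -3]] × [0, 1]ᵀ
= [3×0 + 0×1, 2×0 + -3×1]ᵀ
= [0.0000, -3.0000]ᵀ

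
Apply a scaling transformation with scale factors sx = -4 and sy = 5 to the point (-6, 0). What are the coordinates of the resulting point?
(24, 0)

Scaling matrix:
[[-4, 0], [0, 5]]
Result: (-6 × -4, 0 × 5) = (24, 0)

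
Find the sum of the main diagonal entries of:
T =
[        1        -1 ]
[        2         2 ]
tr(T) = 1 + 2 = 3

The trace of a square matrix is the sum of its diagonal entries.
Diagonal entries of T: T[0][0] = 1, T[1][1] = 2.
tr(T) = 1 + 2 = 3.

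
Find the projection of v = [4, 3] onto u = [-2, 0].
[4, 0]

The projection of v onto u is proj_u(v) = ((v·u) / (u·u)) · u.
v·u = (4)*(-2) + (3)*(0) = -8.
u·u = (-2)*(-2) + (0)*(0) = 4.
coefficient = -8 / 4 = -2.
proj_u(v) = -2 · [-2, 0] = [4, 0].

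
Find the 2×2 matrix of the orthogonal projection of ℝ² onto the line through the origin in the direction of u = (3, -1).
[[9/10, -3/10], [-3/10, 1/10]]

The orthogonal projection onto the line spanned by a nonzero vector u = (a, b) has matrix P = (u uᵀ) / (uᵀ u) = (1/(a² + b²)) · [[a², ab], [ab, b²]].
Here u = (3, -1), so a² + b² = 9 + 1 = 10.
P = (1/10) · [[9, -3], [-3, 1]] = [[9/10, -3/10], [-3/10, 1/10]].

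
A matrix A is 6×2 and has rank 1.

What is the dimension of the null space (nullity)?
1

The rank-nullity theorem for an m×n matrix states:
rank(A) + nullity(A) = n (the number of columns).
Here n = 2 and rank(A) = 1, so nullity(A) = 2 - 1 = 1.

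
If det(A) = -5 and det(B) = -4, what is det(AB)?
20

Use the multiplicative property of determinants: det(AB) = det(A)*det(B).
det(AB) = (-5)*(-4) = 20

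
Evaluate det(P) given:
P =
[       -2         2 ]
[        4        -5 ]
det(P) = 2

For a 2×2 matrix [[a, b], [c, d]], det = a*d - b*c.
det(P) = (-2)*(-5) - (2)*(4) = 10 - 8 = 2.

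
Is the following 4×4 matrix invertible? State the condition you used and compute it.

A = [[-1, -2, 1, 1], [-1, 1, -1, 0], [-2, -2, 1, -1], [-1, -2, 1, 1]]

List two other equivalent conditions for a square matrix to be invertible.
No, not invertible; det(A) = 0 (two rows are equal, so the rows are linearly dependent). Equivalent conditions (failing for this A): rank(A) < 4; Ax = 0 has non-trivial solutions; 0 is an eigenvalue; the columns are linearly dependent.

To check invertibility, compute det(A).
In this matrix, row 0 and the last row are identical, so one row is a scalar multiple of another and the rows are linearly dependent.
A matrix with linearly dependent rows has det = 0 and is not invertible.
Equivalent failed conditions:
- rank(A) < 4.
- Ax = 0 has non-trivial solutions.
- 0 is an eigenvalue.
- The columns are linearly dependent.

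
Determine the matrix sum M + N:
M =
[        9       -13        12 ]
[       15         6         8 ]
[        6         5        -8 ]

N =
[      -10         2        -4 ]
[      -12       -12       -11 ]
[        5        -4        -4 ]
M + N =
[       -1       -11         8 ]
[        3        -6        -3 ]
[       11         1       -12 ]

Matrix addition is elementwise: (M+N)[i][j] = M[i][j] + N[i][j].
  (M+N)[0][0] = (9) + (-10) = -1
  (M+N)[0][1] = (-13) + (2) = -11
  (M+N)[0][2] = (12) + (-4) = 8
  (M+N)[1][0] = (15) + (-12) = 3
  (M+N)[1][1] = (6) + (-12) = -6
  (M+N)[1][2] = (8) + (-11) = -3
  (M+N)[2][0] = (6) + (5) = 11
  (M+N)[2][1] = (5) + (-4) = 1
  (M+N)[2][2] = (-8) + (-4) = -12
M + N =
[       -1       -11         8 ]
[        3        -6        -3 ]
[       11         1       -12 ]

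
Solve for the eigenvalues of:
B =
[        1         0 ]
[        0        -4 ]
λ = -4, 1

Solve det(B - λI) = 0. For a 2×2 matrix the characteristic equation is λ² - (trace)λ + det = 0.
trace(B) = a + d = 1 - 4 = -3.
det(B) = a*d - b*c = (1)*(-4) - (0)*(0) = -4 - 0 = -4.
Characteristic equation: λ² - (-3)λ + (-4) = 0.
Discriminant = (-3)² - 4*(-4) = 9 + 16 = 25.
λ = (-3 ± √25) / 2 = (-3 ± 5) / 2 = -4, 1.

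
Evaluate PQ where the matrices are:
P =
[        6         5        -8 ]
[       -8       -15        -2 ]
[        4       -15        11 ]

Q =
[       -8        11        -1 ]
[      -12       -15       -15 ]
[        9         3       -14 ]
PQ =
[     -180       -33        31 ]
[      226       131       261 ]
[      247       302        67 ]

Matrix multiplication: (PQ)[i][j] = sum over k of P[i][k] * Q[k][j].
  (PQ)[0][0] = (6)*(-8) + (5)*(-12) + (-8)*(9) = -180
  (PQ)[0][1] = (6)*(11) + (5)*(-15) + (-8)*(3) = -33
  (PQ)[0][2] = (6)*(-1) + (5)*(-15) + (-8)*(-14) = 31
  (PQ)[1][0] = (-8)*(-8) + (-15)*(-12) + (-2)*(9) = 226
  (PQ)[1][1] = (-8)*(11) + (-15)*(-15) + (-2)*(3) = 131
  (PQ)[1][2] = (-8)*(-1) + (-15)*(-15) + (-2)*(-14) = 261
  (PQ)[2][0] = (4)*(-8) + (-15)*(-12) + (11)*(9) = 247
  (PQ)[2][1] = (4)*(11) + (-15)*(-15) + (11)*(3) = 302
  (PQ)[2][2] = (4)*(-1) + (-15)*(-15) + (11)*(-14) = 67
PQ =
[     -180       -33        31 ]
[      226       131       261 ]
[      247       302        67 ]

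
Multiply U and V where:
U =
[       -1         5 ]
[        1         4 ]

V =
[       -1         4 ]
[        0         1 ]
UV =
[        1         1 ]
[       -1         8 ]

Matrix multiplication: (UV)[i][j] = sum over k of U[i][k] * V[k][j].
  (UV)[0][0] = (-1)*(-1) + (5)*(0) = 1
  (UV)[0][1] = (-1)*(4) + (5)*(1) = 1
  (UV)[1][0] = (1)*(-1) + (4)*(0) = -1
  (UV)[1][1] = (1)*(4) + (4)*(1) = 8
UV =
[        1         1 ]
[       -1         8 ]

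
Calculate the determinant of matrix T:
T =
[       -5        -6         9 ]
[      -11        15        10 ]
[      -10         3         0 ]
det(T) = 1803

Expand along row 0 (cofactor expansion): det(T) = a*(e*i - f*h) - b*(d*i - f*g) + c*(d*h - e*g), where the 3×3 is [[a, b, c], [d, e, f], [g, h, i]].
Minor M_00 = (15)*(0) - (10)*(3) = 0 - 30 = -30.
Minor M_01 = (-11)*(0) - (10)*(-10) = 0 + 100 = 100.
Minor M_02 = (-11)*(3) - (15)*(-10) = -33 + 150 = 117.
det(T) = (-5)*(-30) - (-6)*(100) + (9)*(117) = 150 + 600 + 1053 = 1803.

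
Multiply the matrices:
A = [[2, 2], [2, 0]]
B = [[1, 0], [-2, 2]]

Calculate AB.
[[-2, 4], [2, 0]]

Each entry (i,j) of AB = sum over k of A[i][k]*B[k][j].
(AB)[0][0] = (2)*(1) + (2)*(-2) = -2
(AB)[0][1] = (2)*(0) + (2)*(2) = 4
(AB)[1][0] = (2)*(1) + (0)*(-2) = 2
(AB)[1][1] = (2)*(0) + (0)*(2) = 0
AB = [[-2, 4], [2, 0]]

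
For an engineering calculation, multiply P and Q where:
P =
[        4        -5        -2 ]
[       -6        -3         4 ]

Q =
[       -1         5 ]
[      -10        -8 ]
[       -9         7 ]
PQ =
[       64        46 ]
[        0        22 ]

Matrix multiplication: (PQ)[i][j] = sum over k of P[i][k] * Q[k][j].
  (PQ)[0][0] = (4)*(-1) + (-5)*(-10) + (-2)*(-9) = 64
  (PQ)[0][1] = (4)*(5) + (-5)*(-8) + (-2)*(7) = 46
  (PQ)[1][0] = (-6)*(-1) + (-3)*(-10) + (4)*(-9) = 0
  (PQ)[1][1] = (-6)*(5) + (-3)*(-8) + (4)*(7) = 22
PQ =
[       64        46 ]
[        0        22 ]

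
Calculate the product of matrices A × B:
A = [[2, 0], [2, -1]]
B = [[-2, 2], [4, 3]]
[[-4, 4], [-8, 1]]

Matrix multiplication:
C[0][0] = 2×-2 + 0×4 = -4
C[0][1] = 2×2 + 0×3 = 4
C[1][0] = 2×-2 + -1×4 = -8
C[1][1] = 2×2 + -1×3 = 1
Result: [[-4, 4], [-8, 1]]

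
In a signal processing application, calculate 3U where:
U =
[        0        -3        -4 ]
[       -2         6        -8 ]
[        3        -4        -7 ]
3U =
[        0        -9       -12 ]
[       -6        18       -24 ]
[        9       -12       -21 ]

Scalar multiplication is elementwise: (3U)[i][j] = 3 * U[i][j].
  (3U)[0][0] = 3 * (0) = 0
  (3U)[0][1] = 3 * (-3) = -9
  (3U)[0][2] = 3 * (-4) = -12
  (3U)[1][0] = 3 * (-2) = -6
  (3U)[1][1] = 3 * (6) = 18
  (3U)[1][2] = 3 * (-8) = -24
  (3U)[2][0] = 3 * (3) = 9
  (3U)[2][1] = 3 * (-4) = -12
  (3U)[2][2] = 3 * (-7) = -21
3U =
[        0        -9       -12 ]
[       -6        18       -24 ]
[        9       -12       -21 ]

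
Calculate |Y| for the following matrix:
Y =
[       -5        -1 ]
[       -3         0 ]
det(Y) = -3

For a 2×2 matrix [[a, b], [c, d]], det = a*d - b*c.
det(Y) = (-5)*(0) - (-1)*(-3) = 0 - 3 = -3.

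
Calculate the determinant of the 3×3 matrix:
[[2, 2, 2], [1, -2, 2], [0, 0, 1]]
-6

Expansion along first row:
det = 2·det([[-2,2],[0,1]]) - 2·det([[1,2],[0,1]]) + 2·det([[1,-2],[0,0]])
    = 2·(-2·1 - 2·0) - 2·(1·1 - 2·0) + 2·(1·0 - -2·0)
    = 2·-2 - 2·1 + 2·0
    = -4 + -2 + 0 = -6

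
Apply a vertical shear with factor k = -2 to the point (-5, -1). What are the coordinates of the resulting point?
(-5, 9)

Shear matrix for vertical shear with factor k = -2:
[[1, 0], [-2, 1]]
Result: (-5, -1) → (-5, 9)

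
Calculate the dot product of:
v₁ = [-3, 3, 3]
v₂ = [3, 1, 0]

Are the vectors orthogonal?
-6, No

The dot product is the sum of products of corresponding components.
v₁·v₂ = (-3)*(3) + (3)*(1) + (3)*(0) = -9 + 3 + 0 = -6.
Two vectors are orthogonal iff their dot product is 0; here the dot product is -6, so the vectors are not orthogonal.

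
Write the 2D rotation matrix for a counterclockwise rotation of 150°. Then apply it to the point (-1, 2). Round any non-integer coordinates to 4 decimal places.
R = [[-√3/2, -1/2], [1/2, -√3/2]]; R·(-1, 2) = (-0.1340, -2.2321)

Rotation matrix formula: R(θ) = [[cos θ, -sin θ], [sin θ, cos θ]]
For θ = 150°:
cos(150°) = -√3/2
sin(150°) = 1/2
R = [[-√3/2, -1/2], [1/2, -√3/2]]
Apply to (-1, 2): [-√3/2·-1 + (-1/2)·2, 1/2·-1 + -√3/2·2] = (-0.1340, -2.2321)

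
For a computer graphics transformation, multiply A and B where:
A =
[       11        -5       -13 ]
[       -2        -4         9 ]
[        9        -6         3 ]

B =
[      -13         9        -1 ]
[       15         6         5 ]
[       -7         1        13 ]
AB =
[     -127        56      -205 ]
[      -97       -33        99 ]
[     -228        48         0 ]

Matrix multiplication: (AB)[i][j] = sum over k of A[i][k] * B[k][j].
  (AB)[0][0] = (11)*(-13) + (-5)*(15) + (-13)*(-7) = -127
  (AB)[0][1] = (11)*(9) + (-5)*(6) + (-13)*(1) = 56
  (AB)[0][2] = (11)*(-1) + (-5)*(5) + (-13)*(13) = -205
  (AB)[1][0] = (-2)*(-13) + (-4)*(15) + (9)*(-7) = -97
  (AB)[1][1] = (-2)*(9) + (-4)*(6) + (9)*(1) = -33
  (AB)[1][2] = (-2)*(-1) + (-4)*(5) + (9)*(13) = 99
  (AB)[2][0] = (9)*(-13) + (-6)*(15) + (3)*(-7) = -228
  (AB)[2][1] = (9)*(9) + (-6)*(6) + (3)*(1) = 48
  (AB)[2][2] = (9)*(-1) + (-6)*(5) + (3)*(13) = 0
AB =
[     -127        56      -205 ]
[      -97       -33        99 ]
[     -228        48         0 ]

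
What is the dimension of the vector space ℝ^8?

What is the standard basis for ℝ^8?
Dimension = 8; standard basis = {e_1, e_2, e_3, …, e_8}

ℝ^8 is the space of 8-tuples of real numbers; its dimension is 8.
The standard basis consists of 8 vectors: e_1, e_2, e_3, …, e_8, where e_i is the vector with 1 in position i and 0 elsewhere.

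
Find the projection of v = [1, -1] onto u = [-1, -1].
[0, 0]

The projection of v onto u is proj_u(v) = ((v·u) / (u·u)) · u.
v·u = (1)*(-1) + (-1)*(-1) = 0.
u·u = (-1)*(-1) + (-1)*(-1) = 2.
coefficient = 0 / 2 = 0.
proj_u(v) = 0 · [-1, -1] = [0, 0].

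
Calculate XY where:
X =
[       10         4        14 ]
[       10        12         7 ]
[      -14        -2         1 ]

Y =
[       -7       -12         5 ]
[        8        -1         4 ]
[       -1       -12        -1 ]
XY =
[      -52      -292        52 ]
[       19      -216        91 ]
[       81       158       -79 ]

Matrix multiplication: (XY)[i][j] = sum over k of X[i][k] * Y[k][j].
  (XY)[0][0] = (10)*(-7) + (4)*(8) + (14)*(-1) = -52
  (XY)[0][1] = (10)*(-12) + (4)*(-1) + (14)*(-12) = -292
  (XY)[0][2] = (10)*(5) + (4)*(4) + (14)*(-1) = 52
  (XY)[1][0] = (10)*(-7) + (12)*(8) + (7)*(-1) = 19
  (XY)[1][1] = (10)*(-12) + (12)*(-1) + (7)*(-12) = -216
  (XY)[1][2] = (10)*(5) + (12)*(4) + (7)*(-1) = 91
  (XY)[2][0] = (-14)*(-7) + (-2)*(8) + (1)*(-1) = 81
  (XY)[2][1] = (-14)*(-12) + (-2)*(-1) + (1)*(-12) = 158
  (XY)[2][2] = (-14)*(5) + (-2)*(4) + (1)*(-1) = -79
XY =
[      -52      -292        52 ]
[       19      -216        91 ]
[       81       158       -79 ]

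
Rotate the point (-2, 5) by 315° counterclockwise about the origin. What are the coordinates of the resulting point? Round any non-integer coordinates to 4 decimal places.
(2.1213, 4.9497)

Rotation matrix R(θ) = [[cos θ, -sin θ], [sin θ, cos θ]]; for θ = 315°:
R = [[√2/2, √2/2], [-√2/2, √2/2]]
Result: R × [-2, 5]ᵀ = [√2/2·-2 + (√2/2)·5, -√2/2·-2 + (√2/2)·5]ᵀ = (2.1213, 4.9497)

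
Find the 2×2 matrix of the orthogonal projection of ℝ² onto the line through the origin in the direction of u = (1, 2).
[[1/5, 2/5], [2/5, 4/5]]

The orthogonal projection onto the line spanned by a nonzero vector u = (a, b) has matrix P = (u uᵀ) / (uᵀ u) = (1/(a² + b²)) · [[a², ab], [ab, b²]].
Here u = (1, 2), so a² + b² = 1 + 4 = 5.
P = (1/5) · [[1, 2], [2, 4]] = [[1/5, 2/5], [2/5, 4/5]].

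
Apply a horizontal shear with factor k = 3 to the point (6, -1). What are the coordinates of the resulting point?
(3, -1)

Shear matrix for horizontal shear with factor k = 3:
[[1, 3], [0, 1]]
Result: (6, -1) → (3, -1)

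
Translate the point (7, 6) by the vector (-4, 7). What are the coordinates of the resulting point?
(3, 13)

Translation by (-4, 7):
x' = 7 + -4 = 3
y' = 6 + 7 = 13
Homogeneous matrix: [[1, 0, -4], [0, 1, 7], [0, 0, 1]]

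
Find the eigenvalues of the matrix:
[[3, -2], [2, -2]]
λ = -1 and λ = 2

Characteristic equation: det(A - λI) = 0
λ² - (trace)λ + (det) = 0
λ² - (1)λ + (-2) = 0
λ² - 1λ - 2 = 0
Solving: λ = -1, 2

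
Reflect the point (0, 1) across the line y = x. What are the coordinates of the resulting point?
(1, 0)

Reflection across line y = x: (0, 1) → (1, 0)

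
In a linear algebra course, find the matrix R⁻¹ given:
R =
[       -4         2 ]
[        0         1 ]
det(R) = -4
R⁻¹ =
[     -1/4       1/2 ]
[        0         1 ]

For a 2×2 matrix R = [[a, b], [c, d]] with det(R) ≠ 0, R⁻¹ = (1/det(R)) * [[d, -b], [-c, a]].
det(R) = (-4)*(1) - (2)*(0) = -4 - 0 = -4.
R⁻¹ = (1/-4) * [[1, -2], [0, -4]].
Dividing each entry by -4 and reducing:
R⁻¹ =
[     -1/4       1/2 ]
[        0         1 ]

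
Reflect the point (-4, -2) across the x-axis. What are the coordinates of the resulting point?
(-4, 2)

Reflection across x-axis: (-4, -2) → (-4, 2)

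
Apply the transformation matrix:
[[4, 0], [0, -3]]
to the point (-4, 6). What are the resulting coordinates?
(-16, -18)

Matrix multiplication:
[[4, 0], [0, -3]] × [-4, 6]ᵀ
= [4×-4 + 0×6, 0×-4 + -3×6]ᵀ
= [-16.0000, -18.0000]ᵀ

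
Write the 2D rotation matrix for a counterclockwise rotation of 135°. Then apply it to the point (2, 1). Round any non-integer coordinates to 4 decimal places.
R = [[-√2/2, -√2/2], [√2/2, -√2/2]]; R·(2, 1) = (-2.1213, 0.7071)

Rotation matrix formula: R(θ) = [[cos θ, -sin θ], [sin θ, cos θ]]
For θ = 135°:
cos(135°) = -√2/2
sin(135°) = √2/2
R = [[-√2/2, -√2/2], [√2/2, -√2/2]]
Apply to (2, 1): [-√2/2·2 + (-√2/2)·1, √2/2·2 + -√2/2·1] = (-2.1213, 0.7071)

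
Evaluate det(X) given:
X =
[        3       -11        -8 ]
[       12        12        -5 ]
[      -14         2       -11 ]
det(X) = -4124

Expand along row 0 (cofactor expansion): det(X) = a*(e*i - f*h) - b*(d*i - f*g) + c*(d*h - e*g), where the 3×3 is [[a, b, c], [d, e, f], [g, h, i]].
Minor M_00 = (12)*(-11) - (-5)*(2) = -132 + 10 = -122.
Minor M_01 = (12)*(-11) - (-5)*(-14) = -132 - 70 = -202.
Minor M_02 = (12)*(2) - (12)*(-14) = 24 + 168 = 192.
det(X) = (3)*(-122) - (-11)*(-202) + (-8)*(192) = -366 - 2222 - 1536 = -4124.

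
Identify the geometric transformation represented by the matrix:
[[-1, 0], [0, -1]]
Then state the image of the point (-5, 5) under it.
rotation by 180° (or reflection through origin); image of (-5, 5) is (5, -5)

This matches the form [[cos θ, -sin θ], [sin θ, cos θ]] of a rotation matrix; reading off cos θ and sin θ gives the angle.
The matrix [[-1, 0], [0, -1]] represents: rotation by 180° (or reflection through origin).
Applying it to (-5, 5): [-1·-5 + 0·5, 0·-5 + -1·5] = (5, -5).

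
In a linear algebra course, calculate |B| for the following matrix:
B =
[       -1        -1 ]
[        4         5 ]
det(B) = -1

For a 2×2 matrix [[a, b], [c, d]], det = a*d - b*c.
det(B) = (-1)*(5) - (-1)*(4) = -5 + 4 = -1.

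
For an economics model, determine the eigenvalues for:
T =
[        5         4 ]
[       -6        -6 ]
λ = -3, 2

Solve det(T - λI) = 0. For a 2×2 matrix the characteristic equation is λ² - (trace)λ + det = 0.
trace(T) = a + d = 5 - 6 = -1.
det(T) = a*d - b*c = (5)*(-6) - (4)*(-6) = -30 + 24 = -6.
Characteristic equation: λ² - (-1)λ + (-6) = 0.
Discriminant = (-1)² - 4*(-6) = 1 + 24 = 25.
λ = (-1 ± √25) / 2 = (-1 ± 5) / 2 = -3, 2.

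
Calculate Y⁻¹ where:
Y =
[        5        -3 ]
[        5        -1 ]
det(Y) = 10
Y⁻¹ =
[    -1/10      3/10 ]
[     -1/2       1/2 ]

For a 2×2 matrix Y = [[a, b], [c, d]] with det(Y) ≠ 0, Y⁻¹ = (1/det(Y)) * [[d, -b], [-c, a]].
det(Y) = (5)*(-1) - (-3)*(5) = -5 + 15 = 10.
Y⁻¹ = (1/10) * [[-1, 3], [-5, 5]].
Dividing each entry by 10 and reducing:
Y⁻¹ =
[    -1/10      3/10 ]
[     -1/2       1/2 ]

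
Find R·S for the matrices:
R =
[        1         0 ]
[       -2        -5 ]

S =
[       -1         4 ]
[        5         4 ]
RS =
[       -1         4 ]
[      -23       -28 ]

Matrix multiplication: (RS)[i][j] = sum over k of R[i][k] * S[k][j].
  (RS)[0][0] = (1)*(-1) + (0)*(5) = -1
  (RS)[0][1] = (1)*(4) + (0)*(4) = 4
  (RS)[1][0] = (-2)*(-1) + (-5)*(5) = -23
  (RS)[1][1] = (-2)*(4) + (-5)*(4) = -28
RS =
[       -1         4 ]
[      -23       -28 ]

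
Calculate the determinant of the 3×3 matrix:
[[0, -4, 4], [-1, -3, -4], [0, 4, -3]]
-4

Expansion along first row:
det = 0·det([[-3,-4],[4,-3]]) - -4·det([[-1,-4],[0,-3]]) + 4·det([[-1,-3],[0,4]])
    = 0·(-3·-3 - -4·4) - -4·(-1·-3 - -4·0) + 4·(-1·4 - -3·0)
    = 0·25 - -4·3 + 4·-4
    = 0 + 12 + -16 = -4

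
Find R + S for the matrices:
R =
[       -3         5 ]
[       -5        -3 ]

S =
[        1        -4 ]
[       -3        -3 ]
R + S =
[       -2         1 ]
[       -8        -6 ]

Matrix addition is elementwise: (R+S)[i][j] = R[i][j] + S[i][j].
  (R+S)[0][0] = (-3) + (1) = -2
  (R+S)[0][1] = (5) + (-4) = 1
  (R+S)[1][0] = (-5) + (-3) = -8
  (R+S)[1][1] = (-3) + (-3) = -6
R + S =
[       -2         1 ]
[       -8        -6 ]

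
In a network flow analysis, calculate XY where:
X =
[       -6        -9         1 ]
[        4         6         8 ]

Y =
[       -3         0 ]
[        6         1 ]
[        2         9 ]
XY =
[      -34         0 ]
[       40        78 ]

Matrix multiplication: (XY)[i][j] = sum over k of X[i][k] * Y[k][j].
  (XY)[0][0] = (-6)*(-3) + (-9)*(6) + (1)*(2) = -34
  (XY)[0][1] = (-6)*(0) + (-9)*(1) + (1)*(9) = 0
  (XY)[1][0] = (4)*(-3) + (6)*(6) + (8)*(2) = 40
  (XY)[1][1] = (4)*(0) + (6)*(1) + (8)*(9) = 78
XY =
[      -34         0 ]
[       40        78 ]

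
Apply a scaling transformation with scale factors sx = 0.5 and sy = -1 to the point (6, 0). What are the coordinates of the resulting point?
(3.0, 0)

Scaling matrix:
[[0.50, 0], [0, -1]]
Result: (6 × 0.5, 0 × -1) = (3.0, 0)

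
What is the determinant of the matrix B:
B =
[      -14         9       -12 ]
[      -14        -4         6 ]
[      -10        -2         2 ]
det(B) = -200

Expand along row 0 (cofactor expansion): det(B) = a*(e*i - f*h) - b*(d*i - f*g) + c*(d*h - e*g), where the 3×3 is [[a, b, c], [d, e, f], [g, h, i]].
Minor M_00 = (-4)*(2) - (6)*(-2) = -8 + 12 = 4.
Minor M_01 = (-14)*(2) - (6)*(-10) = -28 + 60 = 32.
Minor M_02 = (-14)*(-2) - (-4)*(-10) = 28 - 40 = -12.
det(B) = (-14)*(4) - (9)*(32) + (-12)*(-12) = -56 - 288 + 144 = -200.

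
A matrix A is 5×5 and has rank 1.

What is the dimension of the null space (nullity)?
4

The rank-nullity theorem for an m×n matrix states:
rank(A) + nullity(A) = n (the number of columns).
Here n = 5 and rank(A) = 1, so nullity(A) = 5 - 1 = 4.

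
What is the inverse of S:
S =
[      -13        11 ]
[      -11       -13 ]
det(S) = 290
S⁻¹ =
[  -13/290   -11/290 ]
[   11/290   -13/290 ]

For a 2×2 matrix S = [[a, b], [c, d]] with det(S) ≠ 0, S⁻¹ = (1/det(S)) * [[d, -b], [-c, a]].
det(S) = (-13)*(-13) - (11)*(-11) = 169 + 121 = 290.
S⁻¹ = (1/290) * [[-13, -11], [11, -13]].
Dividing each entry by 290 and reducing:
S⁻¹ =
[  -13/290   -11/290 ]
[   11/290   -13/290 ]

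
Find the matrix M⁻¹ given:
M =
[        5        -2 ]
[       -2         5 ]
det(M) = 21
M⁻¹ =
[     5/21      2/21 ]
[     2/21      5/21 ]

For a 2×2 matrix M = [[a, b], [c, d]] with det(M) ≠ 0, M⁻¹ = (1/det(M)) * [[d, -b], [-c, a]].
det(M) = (5)*(5) - (-2)*(-2) = 25 - 4 = 21.
M⁻¹ = (1/21) * [[5, 2], [2, 5]].
Dividing each entry by 21 and reducing:
M⁻¹ =
[     5/21      2/21 ]
[     2/21      5/21 ]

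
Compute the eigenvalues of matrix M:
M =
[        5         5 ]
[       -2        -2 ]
λ = 0, 3

Solve det(M - λI) = 0. For a 2×2 matrix the characteristic equation is λ² - (trace)λ + det = 0.
trace(M) = a + d = 5 - 2 = 3.
det(M) = a*d - b*c = (5)*(-2) - (5)*(-2) = -10 + 10 = 0.
Characteristic equation: λ² - (3)λ + (0) = 0.
Discriminant = (3)² - 4*(0) = 9 - 0 = 9.
λ = (3 ± √9) / 2 = (3 ± 3) / 2 = 0, 3.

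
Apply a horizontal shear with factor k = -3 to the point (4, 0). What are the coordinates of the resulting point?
(4, 0)

Shear matrix for horizontal shear with factor k = -3:
[[1, -3], [0, 1]]
Result: (4, 0) → (4, 0)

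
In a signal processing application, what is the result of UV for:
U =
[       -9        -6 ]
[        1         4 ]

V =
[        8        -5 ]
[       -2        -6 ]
UV =
[      -60        81 ]
[        0       -29 ]

Matrix multiplication: (UV)[i][j] = sum over k of U[i][k] * V[k][j].
  (UV)[0][0] = (-9)*(8) + (-6)*(-2) = -60
  (UV)[0][1] = (-9)*(-5) + (-6)*(-6) = 81
  (UV)[1][0] = (1)*(8) + (4)*(-2) = 0
  (UV)[1][1] = (1)*(-5) + (4)*(-6) = -29
UV =
[      -60        81 ]
[        0       -29 ]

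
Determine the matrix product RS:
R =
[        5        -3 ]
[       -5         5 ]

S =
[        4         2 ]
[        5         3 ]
RS =
[        5         1 ]
[        5         5 ]

Matrix multiplication: (RS)[i][j] = sum over k of R[i][k] * S[k][j].
  (RS)[0][0] = (5)*(4) + (-3)*(5) = 5
  (RS)[0][1] = (5)*(2) + (-3)*(3) = 1
  (RS)[1][0] = (-5)*(4) + (5)*(5) = 5
  (RS)[1][1] = (-5)*(2) + (5)*(3) = 5
RS =
[        5         1 ]
[        5         5 ]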